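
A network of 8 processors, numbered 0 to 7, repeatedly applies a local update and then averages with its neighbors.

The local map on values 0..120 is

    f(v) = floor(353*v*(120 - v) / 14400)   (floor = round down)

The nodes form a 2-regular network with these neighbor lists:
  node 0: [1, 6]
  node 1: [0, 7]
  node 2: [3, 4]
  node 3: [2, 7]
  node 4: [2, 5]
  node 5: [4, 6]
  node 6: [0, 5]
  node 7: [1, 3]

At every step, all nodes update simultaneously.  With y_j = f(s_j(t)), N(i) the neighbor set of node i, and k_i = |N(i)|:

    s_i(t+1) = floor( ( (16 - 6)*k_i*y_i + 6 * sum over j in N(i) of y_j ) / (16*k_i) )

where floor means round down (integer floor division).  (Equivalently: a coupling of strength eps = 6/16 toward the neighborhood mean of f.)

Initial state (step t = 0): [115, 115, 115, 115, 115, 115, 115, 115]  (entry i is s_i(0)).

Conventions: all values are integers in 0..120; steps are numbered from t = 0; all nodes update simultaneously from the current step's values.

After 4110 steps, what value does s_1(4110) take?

Simulating step by step:
t=0: [115, 115, 115, 115, 115, 115, 115, 115]
t=1: [14, 14, 14, 14, 14, 14, 14, 14]
t=2: [36, 36, 36, 36, 36, 36, 36, 36]
t=3: [74, 74, 74, 74, 74, 74, 74, 74]
t=4: [83, 83, 83, 83, 83, 83, 83, 83]
t=5: [75, 75, 75, 75, 75, 75, 75, 75]
t=6: [82, 82, 82, 82, 82, 82, 82, 82]
t=7: [76, 76, 76, 76, 76, 76, 76, 76]
t=8: [81, 81, 81, 81, 81, 81, 81, 81]
t=9: [77, 77, 77, 77, 77, 77, 77, 77]
t=10: [81, 81, 81, 81, 81, 81, 81, 81]

Answer: s_1(4110) = 81
Key observation: The state at step 8, [81, 81, 81, 81, 81, 81, 81, 81], reappears at step 10: the system is in a cycle of period 2 from step 8 on.  Therefore the state at step 4110 equals the state at step 8 + ((4110 - 8) mod 2) = 8, which is [81, 81, 81, 81, 81, 81, 81, 81].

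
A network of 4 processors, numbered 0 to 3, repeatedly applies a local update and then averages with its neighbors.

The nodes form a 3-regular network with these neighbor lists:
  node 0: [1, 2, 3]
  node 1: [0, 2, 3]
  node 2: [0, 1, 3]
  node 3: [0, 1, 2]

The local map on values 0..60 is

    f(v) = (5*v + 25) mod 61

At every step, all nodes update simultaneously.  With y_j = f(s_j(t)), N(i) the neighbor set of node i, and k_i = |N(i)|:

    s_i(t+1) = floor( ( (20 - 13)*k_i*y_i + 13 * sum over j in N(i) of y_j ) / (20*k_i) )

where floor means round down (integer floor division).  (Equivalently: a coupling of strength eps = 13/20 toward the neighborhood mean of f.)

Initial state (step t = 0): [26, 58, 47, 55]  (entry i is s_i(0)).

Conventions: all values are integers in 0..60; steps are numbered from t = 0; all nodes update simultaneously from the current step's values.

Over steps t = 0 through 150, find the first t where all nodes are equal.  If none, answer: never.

Simulating step by step:
t=0: [26, 58, 47, 55]  (not all equal)
t=1: [29, 26, 27, 32]  (not all equal)
t=2: [32, 30, 31, 26]  (not all equal)
t=3: [31, 38, 39, 36]  (not all equal)
t=4: [40, 36, 37, 35]  (not all equal)
t=5: [29, 26, 27, 25]  (not all equal)
t=6: [38, 36, 36, 35]  (not all equal)
t=7: [24, 23, 23, 22]  (not all equal)
t=8: [18, 18, 18, 17]  (not all equal)
t=9: [52, 52, 52, 52]  (all equal)

Answer: 9
Key observation: Synchronization is absorbing here: once all nodes are equal they stay equal, and step 9 is the first all-equal step.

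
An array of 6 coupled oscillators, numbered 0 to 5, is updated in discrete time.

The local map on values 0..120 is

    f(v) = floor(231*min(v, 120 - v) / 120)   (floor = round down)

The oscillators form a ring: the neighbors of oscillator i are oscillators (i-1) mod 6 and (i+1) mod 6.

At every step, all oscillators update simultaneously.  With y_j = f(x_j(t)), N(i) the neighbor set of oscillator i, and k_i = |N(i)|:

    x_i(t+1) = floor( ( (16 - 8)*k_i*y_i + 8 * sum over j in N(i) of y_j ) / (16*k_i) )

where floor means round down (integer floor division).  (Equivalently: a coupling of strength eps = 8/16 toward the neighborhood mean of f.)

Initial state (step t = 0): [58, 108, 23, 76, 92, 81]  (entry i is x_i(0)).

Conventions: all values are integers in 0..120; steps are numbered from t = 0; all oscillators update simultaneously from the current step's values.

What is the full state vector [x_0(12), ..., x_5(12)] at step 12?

Answer: [44, 64, 91, 99, 89, 61]

Derivation:
t=0: [58, 108, 23, 76, 92, 81]
t=1: [80, 50, 48, 66, 66, 78]
t=2: [82, 90, 95, 100, 97, 85]
t=3: [67, 58, 47, 42, 48, 62]
t=4: [106, 103, 92, 85, 93, 104]
t=5: [28, 35, 51, 59, 49, 34]
t=6: [59, 71, 94, 104, 91, 69]
t=7: [104, 87, 56, 41, 59, 91]
t=8: [44, 65, 88, 94, 89, 63]
t=9: [95, 88, 69, 55, 69, 90]
t=10: [53, 67, 90, 101, 89, 65]
t=11: [102, 90, 63, 47, 64, 92]
t=12: [44, 64, 91, 99, 89, 61]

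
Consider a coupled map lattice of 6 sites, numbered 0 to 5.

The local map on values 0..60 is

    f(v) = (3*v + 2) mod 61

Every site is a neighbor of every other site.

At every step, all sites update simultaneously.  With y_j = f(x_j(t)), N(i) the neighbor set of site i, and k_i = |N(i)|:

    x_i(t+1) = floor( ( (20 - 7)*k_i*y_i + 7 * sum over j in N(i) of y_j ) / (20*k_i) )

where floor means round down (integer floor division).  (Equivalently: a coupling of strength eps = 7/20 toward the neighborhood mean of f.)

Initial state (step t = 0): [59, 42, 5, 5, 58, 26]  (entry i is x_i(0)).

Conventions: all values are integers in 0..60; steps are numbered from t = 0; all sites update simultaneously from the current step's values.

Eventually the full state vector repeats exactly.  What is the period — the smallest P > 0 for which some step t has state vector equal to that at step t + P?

Simulating step by step:
t=0: [59, 42, 5, 5, 58, 26]
t=1: [44, 15, 21, 21, 43, 22]
t=2: [12, 33, 8, 8, 11, 9]
t=3: [35, 36, 28, 28, 33, 30]
t=4: [41, 43, 29, 29, 38, 33]
t=5: [13, 16, 27, 27, 43, 34]
t=6: [36, 42, 25, 25, 18, 38]
t=7: [42, 17, 23, 23, 46, 45]
t=8: [11, 38, 13, 13, 18, 16]
t=9: [39, 51, 43, 43, 51, 48]
t=10: [45, 30, 16, 16, 30, 25]
t=11: [22, 31, 42, 42, 31, 22]
t=12: [10, 26, 10, 10, 26, 10]
t=13: [30, 22, 30, 30, 22, 30]
t=14: [27, 13, 27, 27, 13, 27]
t=15: [24, 35, 24, 24, 35, 24]
t=16: [17, 36, 17, 17, 36, 17]
t=17: [52, 50, 52, 52, 50, 52]
t=18: [35, 31, 35, 35, 31, 35]
t=19: [44, 37, 44, 44, 37, 44]
t=20: [17, 40, 17, 17, 40, 17]
t=21: [45, 14, 45, 45, 14, 45]
t=22: [19, 35, 19, 19, 35, 19]
t=23: [57, 49, 57, 57, 49, 57]
t=24: [47, 33, 47, 47, 33, 47]
t=25: [23, 34, 23, 23, 34, 23]
t=26: [14, 33, 14, 14, 33, 14]
t=27: [43, 41, 43, 43, 41, 43]
t=28: [8, 4, 8, 8, 4, 8]
t=29: [24, 17, 24, 24, 17, 24]
t=30: [18, 41, 18, 18, 41, 18]
t=31: [48, 17, 48, 48, 17, 48]
t=32: [28, 44, 28, 28, 44, 28]
t=33: [23, 15, 23, 23, 15, 23]
t=34: [15, 36, 15, 15, 36, 15]
t=35: [47, 48, 47, 47, 48, 47]
t=36: [21, 23, 21, 21, 23, 21]
t=37: [4, 8, 4, 4, 8, 4]
t=38: [15, 22, 15, 15, 22, 15]
t=39: [41, 18, 41, 41, 18, 41]
t=40: [10, 41, 10, 10, 41, 10]
t=41: [27, 11, 27, 27, 11, 27]
t=42: [23, 31, 23, 23, 31, 23]
t=43: [13, 27, 13, 13, 27, 13]
t=44: [38, 27, 38, 38, 27, 38]
t=45: [50, 31, 50, 50, 31, 50]
t=46: [30, 32, 30, 30, 32, 30]
t=47: [31, 35, 31, 31, 35, 31]
t=48: [35, 42, 35, 35, 42, 35]
t=49: [40, 17, 40, 40, 17, 40]
t=50: [7, 38, 7, 7, 38, 7]
t=51: [27, 46, 27, 27, 46, 27]
t=52: [21, 19, 21, 21, 19, 21]
t=53: [11, 43, 11, 11, 43, 11]
t=54: [31, 16, 31, 31, 16, 31]
t=55: [36, 45, 36, 36, 45, 36]
t=56: [44, 24, 44, 44, 24, 44]
t=57: [12, 12, 12, 12, 12, 12]
t=58: [38, 38, 38, 38, 38, 38]
t=59: [55, 55, 55, 55, 55, 55]
t=60: [45, 45, 45, 45, 45, 45]
t=61: [15, 15, 15, 15, 15, 15]
t=62: [47, 47, 47, 47, 47, 47]
t=63: [21, 21, 21, 21, 21, 21]
t=64: [4, 4, 4, 4, 4, 4]
t=65: [14, 14, 14, 14, 14, 14]
t=66: [44, 44, 44, 44, 44, 44]
t=67: [12, 12, 12, 12, 12, 12]

Answer: 10
Key observation: The state at step 57, [12, 12, 12, 12, 12, 12], reappears at step 67 — and no state repeats earlier — so the cycle the system enters has period 10.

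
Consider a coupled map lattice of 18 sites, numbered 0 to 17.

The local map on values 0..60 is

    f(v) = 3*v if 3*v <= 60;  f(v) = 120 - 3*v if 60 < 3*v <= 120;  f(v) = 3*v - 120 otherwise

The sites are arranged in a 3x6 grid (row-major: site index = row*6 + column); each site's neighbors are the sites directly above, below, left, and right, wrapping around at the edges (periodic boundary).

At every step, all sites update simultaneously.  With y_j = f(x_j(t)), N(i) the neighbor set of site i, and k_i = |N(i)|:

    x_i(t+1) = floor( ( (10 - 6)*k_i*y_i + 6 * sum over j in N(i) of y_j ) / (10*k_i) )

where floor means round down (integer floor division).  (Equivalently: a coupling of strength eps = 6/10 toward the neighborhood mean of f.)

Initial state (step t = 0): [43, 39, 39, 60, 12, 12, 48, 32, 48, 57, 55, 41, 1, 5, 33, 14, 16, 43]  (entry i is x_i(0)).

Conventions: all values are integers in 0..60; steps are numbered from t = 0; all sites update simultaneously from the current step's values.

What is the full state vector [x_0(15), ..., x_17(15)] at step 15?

Answer: [14, 16, 16, 35, 21, 10, 11, 9, 11, 35, 24, 12, 9, 8, 11, 34, 22, 10]

Derivation:
t=0: [43, 39, 39, 60, 12, 12, 48, 32, 48, 57, 55, 41, 1, 5, 33, 14, 16, 43]
t=1: [13, 8, 17, 43, 42, 22, 15, 19, 24, 46, 38, 18, 9, 13, 21, 43, 39, 17]
t=2: [38, 37, 41, 16, 13, 44, 44, 46, 46, 18, 14, 45, 36, 40, 44, 16, 12, 41]
t=3: [9, 7, 14, 40, 36, 14, 12, 13, 20, 45, 38, 16, 7, 7, 15, 41, 34, 12]
t=4: [28, 27, 35, 10, 14, 35, 34, 36, 45, 16, 16, 37, 26, 27, 36, 12, 15, 33]
t=5: [31, 30, 20, 33, 37, 22, 22, 21, 19, 38, 40, 18, 33, 31, 20, 34, 40, 25]
t=6: [34, 37, 49, 22, 14, 41, 45, 48, 50, 16, 10, 44, 31, 36, 48, 20, 10, 37]
t=7: [15, 15, 28, 48, 34, 13, 18, 19, 30, 45, 31, 13, 18, 17, 28, 47, 33, 14]
t=8: [46, 46, 34, 23, 23, 37, 50, 49, 33, 21, 24, 39, 50, 49, 35, 22, 24, 39]
t=9: [20, 20, 22, 47, 43, 14, 23, 25, 25, 48, 43, 14, 23, 24, 24, 47, 42, 14]
t=10: [54, 55, 47, 24, 15, 39, 50, 48, 43, 24, 15, 38, 50, 49, 44, 23, 14, 37]
t=11: [33, 35, 25, 43, 38, 16, 27, 26, 19, 42, 39, 15, 28, 27, 21, 42, 39, 15]
t=12: [29, 28, 38, 13, 11, 36, 37, 39, 45, 13, 10, 38, 36, 38, 44, 13, 10, 37]
t=13: [23, 21, 17, 33, 29, 16, 11, 11, 15, 34, 28, 11, 13, 11, 14, 33, 28, 12]
t=14: [46, 48, 45, 26, 34, 42, 36, 38, 39, 25, 32, 36, 38, 38, 39, 25, 33, 37]
t=15: [14, 16, 16, 35, 21, 10, 11, 9, 11, 35, 24, 12, 9, 8, 11, 34, 22, 10]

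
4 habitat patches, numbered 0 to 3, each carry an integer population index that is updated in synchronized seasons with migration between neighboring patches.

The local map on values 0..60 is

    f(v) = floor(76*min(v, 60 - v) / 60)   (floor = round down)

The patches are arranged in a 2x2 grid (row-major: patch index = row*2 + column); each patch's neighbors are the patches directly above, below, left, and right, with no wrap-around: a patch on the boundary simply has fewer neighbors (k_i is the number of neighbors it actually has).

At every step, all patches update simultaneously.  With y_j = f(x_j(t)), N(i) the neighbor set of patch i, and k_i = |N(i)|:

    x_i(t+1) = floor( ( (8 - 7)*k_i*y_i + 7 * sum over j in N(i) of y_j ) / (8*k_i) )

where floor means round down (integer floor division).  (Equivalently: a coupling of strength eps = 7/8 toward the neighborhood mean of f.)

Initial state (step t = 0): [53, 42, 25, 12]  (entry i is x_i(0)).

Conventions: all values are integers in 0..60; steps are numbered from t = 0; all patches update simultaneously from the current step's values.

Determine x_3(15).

Simulating step by step:
t=0: [53, 42, 25, 12]
t=1: [24, 12, 13, 25]
t=2: [17, 28, 28, 17]
t=3: [33, 22, 22, 33]
t=4: [27, 33, 33, 27]
t=5: [34, 34, 34, 34]
t=6: [32, 32, 32, 32]
t=7: [35, 35, 35, 35]
t=8: [31, 31, 31, 31]
t=9: [36, 36, 36, 36]
t=10: [30, 30, 30, 30]
t=11: [38, 38, 38, 38]
t=12: [27, 27, 27, 27]
t=13: [34, 34, 34, 34]
t=14: [32, 32, 32, 32]
t=15: [35, 35, 35, 35]

Answer: x_3(15) = 35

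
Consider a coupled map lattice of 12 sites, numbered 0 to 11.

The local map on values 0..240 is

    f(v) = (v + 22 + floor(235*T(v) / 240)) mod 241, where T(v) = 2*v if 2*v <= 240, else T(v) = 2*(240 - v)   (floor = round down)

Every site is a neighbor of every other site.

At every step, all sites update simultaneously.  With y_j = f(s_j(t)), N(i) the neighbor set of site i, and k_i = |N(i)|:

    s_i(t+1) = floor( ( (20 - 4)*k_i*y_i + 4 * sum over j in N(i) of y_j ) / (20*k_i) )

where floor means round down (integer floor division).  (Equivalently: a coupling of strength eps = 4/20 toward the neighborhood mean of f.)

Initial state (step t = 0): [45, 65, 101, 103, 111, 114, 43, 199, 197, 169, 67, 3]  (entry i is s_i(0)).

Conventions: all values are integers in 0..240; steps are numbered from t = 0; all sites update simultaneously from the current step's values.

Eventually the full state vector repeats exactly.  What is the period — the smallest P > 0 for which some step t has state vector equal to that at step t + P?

Answer: 2
Key observation: The state at step 43, [129, 129, 129, 129, 129, 129, 129, 129, 129, 129, 129, 129], reappears at step 45 — and no state repeats earlier — so the cycle the system enters has period 2.

Derivation:
t=0: [45, 65, 101, 103, 111, 114, 43, 199, 197, 169, 67, 3]
t=1: [146, 192, 86, 91, 110, 117, 141, 71, 73, 94, 196, 48]
t=2: [111, 77, 52, 63, 107, 124, 114, 206, 210, 70, 74, 153]
t=3: [112, 33, 164, 190, 103, 130, 119, 69, 65, 206, 215, 108]
t=4: [112, 118, 97, 78, 91, 123, 128, 201, 192, 66, 59, 103]
t=5: [110, 124, 75, 31, 61, 126, 122, 68, 75, 192, 176, 89]
t=6: [105, 125, 24, 110, 180, 124, 127, 196, 24, 74, 86, 56]
t=7: [96, 127, 97, 107, 86, 128, 125, 74, 97, 212, 52, 171]
t=8: [73, 123, 75, 98, 50, 123, 125, 210, 75, 59, 159, 91]
t=9: [208, 127, 24, 77, 155, 127, 125, 61, 24, 176, 99, 62]
t=10: [63, 124, 96, 29, 103, 124, 126, 181, 96, 87, 80, 183]
t=11: [183, 123, 71, 104, 87, 123, 122, 80, 71, 50, 33, 79]
t=12: [83, 129, 206, 93, 54, 129, 129, 38, 206, 157, 118, 36]
t=13: [42, 121, 64, 66, 164, 121, 121, 127, 64, 100, 124, 122]
t=14: [146, 137, 196, 201, 104, 137, 137, 132, 196, 91, 135, 136]
t=15: [107, 114, 70, 66, 89, 114, 114, 117, 70, 60, 115, 114]
t=16: [107, 123, 210, 201, 65, 123, 123, 130, 210, 187, 126, 123]
t=17: [99, 128, 62, 69, 191, 128, 128, 122, 62, 79, 125, 128]
t=18: [85, 128, 188, 205, 80, 128, 128, 133, 188, 39, 130, 128]
t=19: [45, 120, 75, 62, 34, 120, 120, 116, 75, 127, 119, 120]
t=20: [146, 132, 27, 186, 121, 132, 132, 122, 27, 126, 129, 132]
t=21: [112, 122, 104, 81, 131, 122, 122, 130, 104, 127, 124, 122]
t=22: [112, 129, 93, 40, 122, 129, 129, 123, 93, 125, 127, 129]
t=23: [113, 124, 69, 134, 130, 124, 124, 129, 69, 127, 126, 124]
t=24: [121, 134, 208, 126, 129, 134, 134, 130, 208, 132, 133, 134]
t=25: [130, 120, 64, 126, 123, 120, 120, 123, 64, 121, 120, 120]
t=26: [130, 138, 196, 133, 135, 138, 138, 135, 196, 137, 138, 138]
t=27: [122, 116, 73, 120, 118, 116, 116, 118, 73, 117, 116, 116]
t=28: [136, 128, 217, 138, 133, 128, 128, 133, 217, 131, 128, 128]
t=29: [118, 124, 57, 116, 120, 124, 124, 120, 57, 122, 124, 124]
t=30: [132, 134, 179, 127, 137, 134, 134, 137, 179, 135, 134, 134]
t=31: [122, 120, 86, 125, 118, 120, 120, 118, 86, 119, 120, 120]
t=32: [130, 131, 52, 128, 127, 131, 131, 127, 52, 129, 131, 131]
t=33: [127, 127, 166, 129, 130, 127, 127, 130, 166, 128, 127, 127]
t=34: [127, 127, 97, 125, 125, 127, 127, 125, 97, 126, 127, 127]
t=35: [126, 126, 78, 128, 128, 126, 126, 128, 78, 127, 126, 126]
t=36: [125, 125, 32, 123, 123, 125, 125, 123, 32, 124, 125, 125]
t=37: [130, 130, 118, 132, 132, 130, 130, 132, 118, 131, 130, 130]
t=38: [126, 126, 129, 124, 124, 126, 126, 124, 129, 125, 126, 126]
t=39: [130, 130, 127, 131, 131, 130, 130, 131, 127, 130, 130, 130]
t=40: [126, 126, 128, 125, 125, 126, 126, 125, 128, 126, 126, 126]
t=41: [129, 129, 128, 130, 130, 129, 129, 130, 128, 129, 129, 129]
t=42: [126, 126, 127, 126, 126, 126, 126, 126, 127, 126, 126, 126]
t=43: [129, 129, 129, 129, 129, 129, 129, 129, 129, 129, 129, 129]
t=44: [127, 127, 127, 127, 127, 127, 127, 127, 127, 127, 127, 127]
t=45: [129, 129, 129, 129, 129, 129, 129, 129, 129, 129, 129, 129]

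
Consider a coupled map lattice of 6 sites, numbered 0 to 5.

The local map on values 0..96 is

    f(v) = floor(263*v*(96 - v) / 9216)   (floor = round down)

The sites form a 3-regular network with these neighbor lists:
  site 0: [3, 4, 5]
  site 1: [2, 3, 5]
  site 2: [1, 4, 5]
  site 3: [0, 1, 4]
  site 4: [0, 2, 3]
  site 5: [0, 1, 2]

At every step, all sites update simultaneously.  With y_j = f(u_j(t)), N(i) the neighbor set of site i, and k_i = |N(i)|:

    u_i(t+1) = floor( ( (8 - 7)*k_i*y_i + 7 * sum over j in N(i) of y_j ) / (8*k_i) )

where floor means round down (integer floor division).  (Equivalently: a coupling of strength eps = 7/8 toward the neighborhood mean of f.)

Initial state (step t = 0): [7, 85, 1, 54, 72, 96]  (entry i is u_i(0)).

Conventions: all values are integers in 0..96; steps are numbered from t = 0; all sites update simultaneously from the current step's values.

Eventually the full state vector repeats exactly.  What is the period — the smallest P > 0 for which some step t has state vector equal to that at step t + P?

Answer: 2
Key observation: The state at step 8, [60, 60, 60, 60, 60, 60], reappears at step 10 — and no state repeats earlier — so the cycle the system enters has period 2.

Derivation:
t=0: [7, 85, 1, 54, 72, 96]
t=1: [35, 22, 22, 34, 30, 13]
t=2: [50, 45, 44, 54, 55, 48]
t=3: [64, 64, 64, 64, 64, 65]
t=4: [57, 57, 57, 58, 58, 57]
t=5: [62, 62, 62, 62, 62, 63]
t=6: [59, 59, 59, 60, 60, 59]
t=7: [61, 61, 61, 61, 61, 62]
t=8: [60, 60, 60, 60, 60, 60]
t=9: [61, 61, 61, 61, 61, 61]
t=10: [60, 60, 60, 60, 60, 60]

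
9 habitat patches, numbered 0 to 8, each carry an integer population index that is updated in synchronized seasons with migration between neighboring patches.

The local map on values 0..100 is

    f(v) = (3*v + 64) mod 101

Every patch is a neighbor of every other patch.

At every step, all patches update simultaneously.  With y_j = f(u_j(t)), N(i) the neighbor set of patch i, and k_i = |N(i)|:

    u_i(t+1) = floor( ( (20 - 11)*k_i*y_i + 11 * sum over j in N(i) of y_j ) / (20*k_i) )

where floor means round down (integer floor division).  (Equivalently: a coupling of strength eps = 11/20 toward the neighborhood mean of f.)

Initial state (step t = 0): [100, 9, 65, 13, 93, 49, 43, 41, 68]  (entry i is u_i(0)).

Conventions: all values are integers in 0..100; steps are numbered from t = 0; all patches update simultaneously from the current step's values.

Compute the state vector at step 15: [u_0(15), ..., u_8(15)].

Answer: [67, 48, 73, 48, 59, 55, 48, 49, 73]

Derivation:
t=0: [100, 9, 65, 13, 93, 49, 43, 41, 68]
t=1: [57, 69, 56, 35, 49, 38, 69, 67, 59]
t=2: [44, 57, 42, 57, 34, 60, 57, 55, 46]
t=3: [64, 41, 62, 41, 53, 44, 41, 38, 28]
t=4: [61, 74, 59, 74, 49, 77, 74, 70, 59]
t=5: [54, 69, 52, 69, 41, 73, 69, 65, 52]
t=6: [42, 60, 40, 60, 66, 64, 60, 55, 40]
t=7: [69, 51, 67, 51, 58, 56, 51, 46, 67]
t=8: [47, 26, 45, 26, 34, 32, 26, 21, 45]
t=9: [33, 48, 69, 48, 57, 54, 48, 42, 69]
t=10: [48, 27, 51, 27, 37, 34, 27, 58, 51]
t=11: [25, 40, 29, 40, 51, 48, 40, 37, 29]
t=12: [47, 64, 52, 64, 38, 35, 64, 61, 52]
t=13: [28, 47, 33, 47, 56, 52, 47, 44, 33]
t=14: [40, 23, 45, 23, 33, 29, 23, 58, 45]
t=15: [67, 48, 73, 48, 59, 55, 48, 49, 73]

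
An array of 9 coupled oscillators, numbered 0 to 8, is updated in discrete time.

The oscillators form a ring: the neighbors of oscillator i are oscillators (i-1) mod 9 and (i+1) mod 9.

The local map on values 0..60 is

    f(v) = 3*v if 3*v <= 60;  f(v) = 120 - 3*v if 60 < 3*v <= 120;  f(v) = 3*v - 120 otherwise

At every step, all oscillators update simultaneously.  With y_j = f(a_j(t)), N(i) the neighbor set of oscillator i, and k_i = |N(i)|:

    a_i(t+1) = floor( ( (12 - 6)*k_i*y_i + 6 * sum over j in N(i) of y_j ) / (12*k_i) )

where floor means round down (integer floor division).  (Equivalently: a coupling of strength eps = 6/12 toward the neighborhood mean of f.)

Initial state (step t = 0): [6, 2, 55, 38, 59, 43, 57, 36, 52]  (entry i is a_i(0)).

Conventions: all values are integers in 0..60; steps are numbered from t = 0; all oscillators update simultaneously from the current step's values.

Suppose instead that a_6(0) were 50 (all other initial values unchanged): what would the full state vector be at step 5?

Answer: [42, 33, 33, 41, 40, 33, 34, 41, 45]
Key observation: This trace re-runs the system from the modified initial state.

Derivation:
t=0: [6, 2, 55, 38, 59, 43, 50, 36, 52]
t=1: [19, 18, 25, 28, 32, 26, 20, 22, 25]
t=2: [53, 52, 45, 35, 31, 42, 54, 53, 50]
t=3: [36, 31, 20, 18, 18, 20, 32, 37, 34]
t=4: [17, 31, 50, 55, 55, 49, 29, 15, 14]
t=5: [42, 33, 33, 41, 40, 33, 34, 41, 45]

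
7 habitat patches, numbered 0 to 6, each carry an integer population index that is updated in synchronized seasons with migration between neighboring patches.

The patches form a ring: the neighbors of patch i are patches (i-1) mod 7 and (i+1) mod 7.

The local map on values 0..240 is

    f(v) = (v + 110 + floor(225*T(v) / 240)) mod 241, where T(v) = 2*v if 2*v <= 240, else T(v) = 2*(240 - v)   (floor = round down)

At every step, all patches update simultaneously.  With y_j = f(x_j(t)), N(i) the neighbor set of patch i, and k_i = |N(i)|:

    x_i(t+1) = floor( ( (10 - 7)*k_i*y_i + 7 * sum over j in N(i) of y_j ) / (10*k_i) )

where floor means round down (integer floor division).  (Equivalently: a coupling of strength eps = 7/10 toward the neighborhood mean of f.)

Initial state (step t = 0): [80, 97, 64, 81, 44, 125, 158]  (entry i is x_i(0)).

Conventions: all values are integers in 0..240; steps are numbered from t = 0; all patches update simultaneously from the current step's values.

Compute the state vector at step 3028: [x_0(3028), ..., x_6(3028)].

Answer: [169, 169, 170, 169, 169, 169, 169]
Key observation: The state at step 7, [171, 170, 170, 170, 171, 171, 171], reappears at step 9: the system is in a cycle of period 2 from step 7 on.  Therefore the state at step 3028 equals the state at step 7 + ((3028 - 7) mod 2) = 8, which is [169, 169, 170, 169, 169, 169, 169].

Derivation:
t=0: [80, 97, 64, 81, 44, 125, 158]
t=1: [144, 97, 102, 131, 179, 208, 161]
t=2: [171, 168, 171, 174, 167, 160, 168]
t=3: [171, 169, 169, 169, 172, 174, 173]
t=4: [169, 170, 171, 169, 168, 167, 167]
t=5: [171, 170, 170, 170, 171, 172, 171]
t=6: [169, 169, 170, 169, 169, 168, 168]
t=7: [171, 170, 170, 170, 171, 171, 171]
t=8: [169, 169, 170, 169, 169, 169, 169]
t=9: [171, 170, 170, 170, 171, 171, 171]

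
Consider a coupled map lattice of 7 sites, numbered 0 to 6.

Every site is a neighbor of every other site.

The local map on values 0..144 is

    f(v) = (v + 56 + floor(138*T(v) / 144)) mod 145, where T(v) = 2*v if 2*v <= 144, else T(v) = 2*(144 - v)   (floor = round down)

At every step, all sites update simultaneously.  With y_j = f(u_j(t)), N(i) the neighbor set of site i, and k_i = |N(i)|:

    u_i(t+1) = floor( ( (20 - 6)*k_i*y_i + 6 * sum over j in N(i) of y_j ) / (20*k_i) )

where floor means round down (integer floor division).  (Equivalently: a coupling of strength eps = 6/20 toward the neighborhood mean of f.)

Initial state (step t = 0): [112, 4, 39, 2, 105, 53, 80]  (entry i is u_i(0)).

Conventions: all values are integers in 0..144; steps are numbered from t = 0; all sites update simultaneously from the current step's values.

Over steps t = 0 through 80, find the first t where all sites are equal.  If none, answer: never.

Simulating step by step:
t=0: [112, 4, 39, 2, 105, 53, 80]  (not all equal)
t=1: [79, 68, 40, 64, 83, 67, 98]  (not all equal)
t=2: [107, 103, 50, 96, 104, 101, 96]  (not all equal)
t=3: [88, 90, 67, 95, 90, 92, 95]  (not all equal)
t=4: [104, 103, 104, 100, 103, 102, 100]  (not all equal)
t=5: [91, 92, 91, 94, 92, 92, 94]  (not all equal)
t=6: [102, 101, 102, 100, 101, 101, 100]  (not all equal)
t=7: [93, 94, 93, 94, 94, 94, 94]  (not all equal)
t=8: [100, 100, 100, 100, 100, 100, 100]  (all equal)

Answer: 8
Key observation: Synchronization is absorbing here: once all sites are equal they stay equal, and step 8 is the first all-equal step.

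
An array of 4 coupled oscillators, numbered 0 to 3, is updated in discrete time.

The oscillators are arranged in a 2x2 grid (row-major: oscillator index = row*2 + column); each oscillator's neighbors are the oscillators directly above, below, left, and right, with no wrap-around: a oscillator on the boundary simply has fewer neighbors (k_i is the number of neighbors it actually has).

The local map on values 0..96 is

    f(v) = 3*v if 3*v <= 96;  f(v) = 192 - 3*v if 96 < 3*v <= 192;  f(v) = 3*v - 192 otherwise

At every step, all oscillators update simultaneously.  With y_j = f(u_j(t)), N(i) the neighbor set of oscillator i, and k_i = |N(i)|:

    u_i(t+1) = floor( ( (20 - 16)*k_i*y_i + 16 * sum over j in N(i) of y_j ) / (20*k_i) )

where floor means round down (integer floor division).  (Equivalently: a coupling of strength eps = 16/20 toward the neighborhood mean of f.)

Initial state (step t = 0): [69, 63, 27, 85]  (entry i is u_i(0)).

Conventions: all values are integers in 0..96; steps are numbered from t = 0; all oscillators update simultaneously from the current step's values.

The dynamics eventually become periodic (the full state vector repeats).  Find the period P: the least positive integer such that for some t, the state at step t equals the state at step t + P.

Simulating step by step:
t=0: [69, 63, 27, 85]
t=1: [36, 31, 47, 46]
t=2: [74, 73, 65, 68]
t=3: [18, 22, 17, 14]
t=4: [57, 51, 48, 55]
t=5: [39, 27, 28, 40]
t=6: [81, 75, 75, 80]
t=7: [36, 46, 46, 36]
t=8: [60, 78, 78, 60]
t=9: [36, 18, 18, 36]
t=10: [60, 78, 78, 60]

Answer: 2
Key observation: The state at step 8, [60, 78, 78, 60], reappears at step 10 — and no state repeats earlier — so the cycle the system enters has period 2.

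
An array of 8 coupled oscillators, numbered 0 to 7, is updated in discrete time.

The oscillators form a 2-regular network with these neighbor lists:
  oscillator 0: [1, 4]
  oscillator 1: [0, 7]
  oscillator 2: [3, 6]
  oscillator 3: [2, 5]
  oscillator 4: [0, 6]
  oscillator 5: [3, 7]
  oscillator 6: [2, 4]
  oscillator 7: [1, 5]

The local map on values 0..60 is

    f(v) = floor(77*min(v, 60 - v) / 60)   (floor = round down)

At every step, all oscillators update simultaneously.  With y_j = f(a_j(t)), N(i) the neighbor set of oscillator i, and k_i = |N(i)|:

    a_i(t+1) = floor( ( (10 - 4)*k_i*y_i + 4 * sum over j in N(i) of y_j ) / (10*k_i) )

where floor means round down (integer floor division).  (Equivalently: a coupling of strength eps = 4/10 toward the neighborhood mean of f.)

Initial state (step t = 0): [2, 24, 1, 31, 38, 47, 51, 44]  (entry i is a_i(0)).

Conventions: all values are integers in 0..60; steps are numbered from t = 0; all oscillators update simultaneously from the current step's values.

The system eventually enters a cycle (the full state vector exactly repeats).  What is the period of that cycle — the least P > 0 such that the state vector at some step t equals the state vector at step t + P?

Answer: 2
Key observation: The state at step 17, [37, 37, 37, 37, 37, 37, 37, 37], reappears at step 19 — and no state repeats earlier — so the cycle the system enters has period 2.

Derivation:
t=0: [2, 24, 1, 31, 38, 47, 51, 44]
t=1: [12, 22, 10, 25, 19, 21, 12, 21]
t=2: [19, 25, 16, 26, 20, 27, 16, 26]
t=3: [25, 30, 22, 30, 23, 33, 21, 33]
t=4: [32, 36, 29, 35, 29, 34, 27, 34]
t=5: [34, 31, 35, 33, 36, 32, 35, 32]
t=6: [33, 35, 32, 33, 31, 34, 31, 35]
t=7: [34, 32, 35, 34, 36, 33, 36, 32]
t=8: [32, 34, 31, 33, 30, 34, 30, 34]
t=9: [35, 33, 36, 34, 37, 33, 37, 33]
t=10: [31, 33, 30, 32, 29, 33, 29, 34]
t=11: [36, 34, 37, 35, 37, 34, 37, 33]
t=12: [30, 32, 29, 31, 29, 33, 29, 33]
t=13: [37, 35, 37, 36, 37, 34, 37, 34]
t=14: [29, 31, 29, 30, 29, 32, 29, 32]
t=15: [37, 36, 37, 37, 37, 35, 37, 35]
t=16: [29, 30, 29, 29, 29, 31, 29, 31]
t=17: [37, 37, 37, 37, 37, 37, 37, 37]
t=18: [29, 29, 29, 29, 29, 29, 29, 29]
t=19: [37, 37, 37, 37, 37, 37, 37, 37]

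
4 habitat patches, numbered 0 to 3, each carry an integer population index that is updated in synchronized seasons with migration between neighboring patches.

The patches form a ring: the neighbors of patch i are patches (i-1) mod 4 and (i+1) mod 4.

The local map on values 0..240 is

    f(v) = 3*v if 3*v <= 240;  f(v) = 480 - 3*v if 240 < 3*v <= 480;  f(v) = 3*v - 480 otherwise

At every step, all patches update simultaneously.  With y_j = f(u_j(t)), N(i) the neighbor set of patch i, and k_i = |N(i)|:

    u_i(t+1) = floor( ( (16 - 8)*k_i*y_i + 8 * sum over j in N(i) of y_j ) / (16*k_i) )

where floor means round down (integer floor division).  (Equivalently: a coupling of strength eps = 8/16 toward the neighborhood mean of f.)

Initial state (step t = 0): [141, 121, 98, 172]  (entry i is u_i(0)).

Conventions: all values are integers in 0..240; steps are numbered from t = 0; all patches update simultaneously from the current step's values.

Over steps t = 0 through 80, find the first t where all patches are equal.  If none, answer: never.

Simulating step by step:
t=0: [141, 121, 98, 172]  (not all equal)
t=1: [66, 119, 131, 78]  (not all equal)
t=2: [188, 132, 132, 188]  (not all equal)
t=3: [84, 84, 84, 84]  (all equal)

Answer: 3
Key observation: Synchronization is absorbing here: once all patches are equal they stay equal, and step 3 is the first all-equal step.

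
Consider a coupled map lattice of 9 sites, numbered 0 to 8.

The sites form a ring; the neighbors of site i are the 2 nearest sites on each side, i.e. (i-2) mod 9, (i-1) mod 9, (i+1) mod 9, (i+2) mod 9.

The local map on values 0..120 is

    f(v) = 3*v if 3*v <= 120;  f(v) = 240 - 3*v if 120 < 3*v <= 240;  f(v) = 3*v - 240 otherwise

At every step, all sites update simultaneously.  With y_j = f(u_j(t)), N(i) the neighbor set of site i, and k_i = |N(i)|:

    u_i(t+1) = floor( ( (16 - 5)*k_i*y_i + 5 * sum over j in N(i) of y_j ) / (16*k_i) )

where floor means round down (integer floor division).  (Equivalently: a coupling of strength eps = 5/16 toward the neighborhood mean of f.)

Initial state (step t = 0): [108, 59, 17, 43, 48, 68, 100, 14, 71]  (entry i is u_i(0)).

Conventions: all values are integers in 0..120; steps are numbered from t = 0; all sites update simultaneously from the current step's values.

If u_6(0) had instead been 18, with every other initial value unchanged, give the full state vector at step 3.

Answer: [102, 88, 99, 91, 83, 30, 22, 51, 53]
Key observation: This trace re-runs the system from the modified initial state.

Derivation:
t=0: [108, 59, 17, 43, 48, 68, 18, 14, 71]
t=1: [72, 64, 62, 95, 85, 48, 52, 44, 37]
t=2: [41, 51, 47, 47, 32, 85, 83, 98, 96]
t=3: [102, 88, 99, 91, 83, 30, 22, 51, 53]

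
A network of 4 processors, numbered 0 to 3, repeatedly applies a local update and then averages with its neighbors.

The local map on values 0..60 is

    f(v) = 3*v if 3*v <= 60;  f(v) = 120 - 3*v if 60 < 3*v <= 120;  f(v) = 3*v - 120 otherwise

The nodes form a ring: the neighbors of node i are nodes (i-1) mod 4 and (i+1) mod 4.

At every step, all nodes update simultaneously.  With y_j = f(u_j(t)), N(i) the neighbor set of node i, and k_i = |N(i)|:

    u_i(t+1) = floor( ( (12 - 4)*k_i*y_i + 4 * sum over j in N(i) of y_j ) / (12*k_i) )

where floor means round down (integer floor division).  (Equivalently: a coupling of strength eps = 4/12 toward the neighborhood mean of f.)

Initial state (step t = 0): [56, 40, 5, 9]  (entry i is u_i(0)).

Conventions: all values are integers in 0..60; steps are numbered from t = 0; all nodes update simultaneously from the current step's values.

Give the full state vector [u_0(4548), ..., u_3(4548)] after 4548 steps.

Simulating step by step:
t=0: [56, 40, 5, 9]
t=1: [36, 10, 14, 28]
t=2: [19, 29, 39, 33]
t=3: [47, 32, 11, 24]
t=4: [26, 25, 34, 41]
t=5: [36, 40, 20, 12]
t=6: [14, 12, 46, 36]
t=7: [36, 34, 20, 18]
t=8: [20, 24, 52, 48]
t=9: [52, 48, 36, 32]
t=10: [32, 24, 16, 24]
t=11: [32, 44, 48, 44]
t=12: [20, 16, 20, 16]
t=13: [56, 52, 56, 52]
t=14: [44, 40, 44, 40]
t=15: [8, 4, 8, 4]
t=16: [20, 16, 20, 16]

Answer: [20, 16, 20, 16]
Key observation: The state at step 12, [20, 16, 20, 16], reappears at step 16: the system is in a cycle of period 4 from step 12 on.  Therefore the state at step 4548 equals the state at step 12 + ((4548 - 12) mod 4) = 12, which is [20, 16, 20, 16].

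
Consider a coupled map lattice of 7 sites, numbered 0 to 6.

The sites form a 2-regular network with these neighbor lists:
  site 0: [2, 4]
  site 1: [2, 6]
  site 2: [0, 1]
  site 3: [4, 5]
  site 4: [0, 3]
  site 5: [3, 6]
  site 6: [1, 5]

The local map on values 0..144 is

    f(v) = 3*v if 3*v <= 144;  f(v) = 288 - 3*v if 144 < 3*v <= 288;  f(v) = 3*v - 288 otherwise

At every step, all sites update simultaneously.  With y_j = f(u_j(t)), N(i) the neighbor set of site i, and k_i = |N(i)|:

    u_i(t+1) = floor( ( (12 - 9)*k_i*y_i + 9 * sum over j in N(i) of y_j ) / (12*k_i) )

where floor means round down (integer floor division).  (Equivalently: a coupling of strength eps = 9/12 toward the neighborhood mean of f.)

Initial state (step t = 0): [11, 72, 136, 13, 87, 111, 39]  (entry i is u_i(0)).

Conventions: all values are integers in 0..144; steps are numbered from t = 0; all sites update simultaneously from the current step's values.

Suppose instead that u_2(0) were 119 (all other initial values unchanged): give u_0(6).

Simulating step by step:
t=0: [11, 72, 119, 13, 87, 111, 39]
t=1: [44, 87, 56, 36, 33, 69, 73]
t=2: [115, 77, 89, 94, 114, 86, 57]
t=3: [42, 66, 48, 33, 37, 53, 61]
t=4: [127, 115, 117, 114, 112, 108, 108]
t=5: [64, 51, 72, 45, 67, 42, 43]
t=6: [83, 109, 104, 113, 108, 130, 130]

Answer: u_0(6) = 83
Key observation: This trace re-runs the system from the modified initial state.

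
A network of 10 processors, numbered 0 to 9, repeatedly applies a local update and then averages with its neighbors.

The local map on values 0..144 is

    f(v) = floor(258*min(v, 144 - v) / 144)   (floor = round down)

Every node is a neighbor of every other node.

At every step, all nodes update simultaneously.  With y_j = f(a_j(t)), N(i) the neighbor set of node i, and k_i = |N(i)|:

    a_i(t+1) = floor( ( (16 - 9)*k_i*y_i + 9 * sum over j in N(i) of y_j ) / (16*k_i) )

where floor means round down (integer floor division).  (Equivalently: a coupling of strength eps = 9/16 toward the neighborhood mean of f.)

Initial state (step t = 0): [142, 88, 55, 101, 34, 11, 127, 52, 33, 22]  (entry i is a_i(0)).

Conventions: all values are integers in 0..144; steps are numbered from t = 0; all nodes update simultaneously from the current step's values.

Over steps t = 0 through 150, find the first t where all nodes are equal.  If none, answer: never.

Answer: 10
Key observation: Synchronization is absorbing here: once all nodes are equal they stay equal, and step 10 is the first all-equal step.

Derivation:
t=0: [142, 88, 55, 101, 34, 11, 127, 52, 33, 22]  (not all equal)
t=1: [37, 73, 72, 65, 58, 43, 47, 71, 58, 50]  (not all equal)
t=2: [88, 111, 112, 107, 102, 92, 95, 111, 102, 97]  (not all equal)
t=3: [84, 69, 68, 71, 75, 82, 79, 69, 75, 78]  (not all equal)
t=4: [114, 120, 119, 122, 120, 116, 118, 120, 120, 118]  (not all equal)
t=5: [48, 44, 44, 42, 44, 46, 45, 44, 44, 45]  (not all equal)
t=6: [81, 78, 78, 77, 78, 80, 79, 78, 78, 79]  (not all equal)
t=7: [115, 117, 117, 118, 117, 115, 116, 117, 117, 116]  (not all equal)
t=8: [49, 48, 48, 47, 48, 49, 49, 48, 48, 49]  (not all equal)
t=9: [86, 86, 86, 85, 86, 86, 86, 86, 86, 86]  (not all equal)
t=10: [103, 103, 103, 103, 103, 103, 103, 103, 103, 103]  (all equal)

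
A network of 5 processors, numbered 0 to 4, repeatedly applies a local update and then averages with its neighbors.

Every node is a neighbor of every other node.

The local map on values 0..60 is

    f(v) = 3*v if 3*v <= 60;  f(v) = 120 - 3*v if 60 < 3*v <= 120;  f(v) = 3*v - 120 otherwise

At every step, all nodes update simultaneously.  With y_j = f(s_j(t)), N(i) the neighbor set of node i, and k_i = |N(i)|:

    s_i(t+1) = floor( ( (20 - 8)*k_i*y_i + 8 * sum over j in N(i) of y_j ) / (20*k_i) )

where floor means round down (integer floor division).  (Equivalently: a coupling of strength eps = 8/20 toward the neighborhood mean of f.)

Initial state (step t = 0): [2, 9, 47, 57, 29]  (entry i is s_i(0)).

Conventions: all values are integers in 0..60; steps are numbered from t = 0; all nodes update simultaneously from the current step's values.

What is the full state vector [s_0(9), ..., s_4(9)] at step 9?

Answer: [10, 16, 10, 34, 16]

Derivation:
t=0: [2, 9, 47, 57, 29]
t=1: [16, 27, 24, 39, 30]
t=2: [40, 36, 40, 18, 31]
t=3: [9, 15, 9, 36, 22]
t=4: [30, 39, 30, 22, 43]
t=5: [27, 14, 27, 39, 17]
t=6: [36, 38, 36, 18, 42]
t=7: [15, 12, 15, 36, 12]
t=8: [39, 35, 39, 23, 35]
t=9: [10, 16, 10, 34, 16]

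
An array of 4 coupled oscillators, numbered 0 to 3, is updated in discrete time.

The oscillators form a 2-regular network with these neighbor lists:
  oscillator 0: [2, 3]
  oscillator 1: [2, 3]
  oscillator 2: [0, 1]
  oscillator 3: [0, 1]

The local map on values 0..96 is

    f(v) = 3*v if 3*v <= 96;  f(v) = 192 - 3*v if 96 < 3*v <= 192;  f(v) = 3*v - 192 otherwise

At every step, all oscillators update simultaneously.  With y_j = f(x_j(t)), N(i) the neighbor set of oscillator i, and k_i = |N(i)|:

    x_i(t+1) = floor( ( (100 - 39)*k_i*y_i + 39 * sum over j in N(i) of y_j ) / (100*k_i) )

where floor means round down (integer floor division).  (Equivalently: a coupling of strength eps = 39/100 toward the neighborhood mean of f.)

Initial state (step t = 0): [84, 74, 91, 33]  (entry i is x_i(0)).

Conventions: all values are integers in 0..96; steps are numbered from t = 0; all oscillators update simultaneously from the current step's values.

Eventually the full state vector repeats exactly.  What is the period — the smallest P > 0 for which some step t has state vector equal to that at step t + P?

Simulating step by step:
t=0: [84, 74, 91, 33]
t=1: [70, 52, 66, 74]
t=2: [18, 28, 14, 28]
t=3: [57, 75, 52, 78]
t=4: [28, 35, 32, 36]
t=5: [86, 88, 91, 84]
t=6: [67, 71, 76, 63]
t=7: [13, 20, 27, 7]
t=8: [43, 56, 68, 32]
t=9: [59, 35, 24, 75]
t=10: [29, 73, 63, 40]
t=11: [67, 31, 24, 66]
t=12: [20, 71, 63, 23]
t=13: [50, 26, 17, 57]
t=14: [39, 61, 54, 36]
t=15: [67, 27, 34, 67]
t=16: [24, 68, 72, 23]
t=17: [62, 25, 31, 58]
t=18: [25, 67, 72, 26]
t=19: [65, 25, 31, 63]
t=20: [20, 64, 71, 17]
t=21: [50, 14, 24, 42]
t=22: [52, 52, 60, 56]
t=23: [28, 28, 21, 28]
t=24: [79, 79, 71, 84]
t=25: [43, 43, 30, 54]
t=26: [61, 61, 79, 42]
t=27: [27, 27, 30, 43]
t=28: [79, 79, 86, 70]
t=29: [43, 43, 57, 28]
t=30: [58, 58, 37, 75]
t=31: [33, 33, 56, 27]
t=32: [77, 77, 50, 85]
t=33: [44, 44, 40, 53]
t=34: [57, 57, 67, 43]
t=35: [26, 26, 13, 46]
t=36: [65, 65, 54, 63]
t=37: [8, 8, 19, 3]
t=38: [27, 27, 44, 14]
t=39: [69, 69, 68, 57]
t=40: [15, 15, 13, 18]
t=41: [45, 45, 41, 50]
t=42: [56, 56, 64, 47]
t=43: [24, 24, 9, 40]
t=44: [63, 63, 44, 72]
t=45: [18, 18, 37, 15]
t=46: [57, 57, 70, 48]
t=47: [25, 25, 19, 37]
t=48: [72, 72, 64, 78]
t=49: [22, 22, 9, 34]
t=50: [63, 63, 42, 80]
t=51: [24, 24, 41, 30]
t=52: [74, 74, 70, 82]
t=53: [32, 32, 22, 44]
t=54: [83, 83, 77, 74]
t=55: [48, 48, 46, 40]
t=56: [53, 53, 51, 62]
t=57: [28, 28, 36, 16]
t=58: [76, 76, 84, 62]
t=59: [34, 34, 50, 17]
t=60: [73, 73, 60, 66]
t=61: [19, 19, 17, 14]
t=62: [52, 52, 53, 47]
t=63: [38, 38, 34, 45]
t=64: [76, 76, 85, 65]
t=65: [34, 34, 52, 15]
t=66: [70, 70, 57, 62]
t=67: [16, 16, 19, 10]
t=68: [46, 46, 53, 37]
t=69: [55, 55, 41, 70]
t=70: [33, 33, 52, 21]
t=71: [76, 76, 58, 74]
t=72: [31, 31, 25, 32]
t=73: [90, 90, 82, 94]
t=74: [75, 75, 63, 85]
t=75: [33, 33, 14, 51]
t=76: [72, 72, 61, 60]
t=77: [18, 18, 14, 16]
t=78: [50, 50, 46, 50]
t=79: [44, 44, 49, 42]
t=80: [58, 58, 50, 63]
t=81: [19, 19, 32, 8]
t=82: [58, 58, 80, 36]
t=83: [36, 36, 36, 58]
t=84: [71, 71, 84, 43]
t=85: [36, 36, 44, 46]
t=86: [73, 73, 69, 65]
t=87: [19, 19, 19, 12]
t=88: [52, 52, 57, 44]
t=89: [37, 37, 26, 50]
t=90: [72, 72, 79, 57]
t=91: [27, 27, 36, 22]
t=92: [78, 78, 82, 71]
t=93: [40, 40, 49, 29]
t=94: [69, 69, 55, 81]
t=95: [24, 24, 22, 36]
t=96: [73, 73, 68, 79]
t=97: [27, 27, 17, 37]
t=98: [75, 75, 62, 81]
t=99: [31, 31, 16, 43]
t=100: [78, 78, 65, 74]
t=101: [32, 32, 18, 34]
t=102: [86, 86, 70, 92]
t=103: [60, 60, 36, 76]
t=104: [30, 30, 55, 26]
t=105: [75, 75, 51, 82]
t=106: [38, 38, 36, 45]
t=107: [75, 75, 81, 65]
t=108: [30, 30, 43, 14]
t=109: [75, 75, 73, 60]
t=110: [27, 27, 29, 20]
t=111: [78, 78, 84, 68]
t=112: [39, 39, 52, 23]
t=113: [66, 66, 51, 71]
t=114: [15, 15, 26, 15]
t=115: [51, 51, 65, 45]
t=116: [35, 35, 17, 49]
t=117: [71, 71, 65, 61]
t=118: [15, 15, 10, 13]
t=119: [40, 40, 35, 41]
t=120: [74, 74, 81, 70]
t=121: [31, 31, 42, 22]
t=122: [82, 82, 76, 76]
t=123: [46, 46, 43, 43]
t=124: [57, 57, 59, 59]
t=125: [18, 18, 17, 17]
t=126: [52, 52, 52, 52]
t=127: [36, 36, 36, 36]
t=128: [84, 84, 84, 84]
t=129: [60, 60, 60, 60]
t=130: [12, 12, 12, 12]
t=131: [36, 36, 36, 36]

Answer: 4
Key observation: The state at step 127, [36, 36, 36, 36], reappears at step 131 — and no state repeats earlier — so the cycle the system enters has period 4.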